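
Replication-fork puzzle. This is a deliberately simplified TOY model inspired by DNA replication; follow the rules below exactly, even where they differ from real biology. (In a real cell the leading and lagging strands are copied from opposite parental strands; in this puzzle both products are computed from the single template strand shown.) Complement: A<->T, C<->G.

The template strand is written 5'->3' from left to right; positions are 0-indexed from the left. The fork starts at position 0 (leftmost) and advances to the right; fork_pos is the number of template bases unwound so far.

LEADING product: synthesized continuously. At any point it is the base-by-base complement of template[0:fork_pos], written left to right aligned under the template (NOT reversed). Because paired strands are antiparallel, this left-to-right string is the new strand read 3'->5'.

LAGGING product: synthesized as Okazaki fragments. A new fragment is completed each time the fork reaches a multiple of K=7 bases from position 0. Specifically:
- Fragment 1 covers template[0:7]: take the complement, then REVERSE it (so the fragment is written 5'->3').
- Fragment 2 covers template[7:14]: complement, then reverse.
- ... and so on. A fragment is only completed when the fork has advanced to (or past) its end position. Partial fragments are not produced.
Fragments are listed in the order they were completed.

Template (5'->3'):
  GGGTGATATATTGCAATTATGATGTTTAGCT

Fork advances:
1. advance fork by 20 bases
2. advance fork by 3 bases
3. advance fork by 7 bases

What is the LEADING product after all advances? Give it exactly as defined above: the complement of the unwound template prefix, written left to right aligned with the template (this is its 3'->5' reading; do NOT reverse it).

Step 1: advance 20 -> fork_pos = 0 + 20 = 20.
Step 2: advance 3 -> fork_pos = 20 + 3 = 23.
Step 3: advance 7 -> fork_pos = 23 + 7 = 30.
Unwound prefix: template[0:30] = GGGTGATATATTGCAATTATGATGTTTAGC
Complement it base by base (A<->T, C<->G), keeping left-to-right order:
  [0:5] GGGTG -> CCCAC
  [5:10] ATATA -> TATAT
  [10:15] TTGCA -> AACGT
  [15:20] ATTAT -> TAATA
  [20:25] GATGT -> CTACA
  [25:30] TTAGC -> AATCG
Concatenate: CCCACTATATAACGTTAATACTACAAATCG (length 30; written aligned with the template, i.e. 3'->5').

Answer: CCCACTATATAACGTTAATACTACAAATCG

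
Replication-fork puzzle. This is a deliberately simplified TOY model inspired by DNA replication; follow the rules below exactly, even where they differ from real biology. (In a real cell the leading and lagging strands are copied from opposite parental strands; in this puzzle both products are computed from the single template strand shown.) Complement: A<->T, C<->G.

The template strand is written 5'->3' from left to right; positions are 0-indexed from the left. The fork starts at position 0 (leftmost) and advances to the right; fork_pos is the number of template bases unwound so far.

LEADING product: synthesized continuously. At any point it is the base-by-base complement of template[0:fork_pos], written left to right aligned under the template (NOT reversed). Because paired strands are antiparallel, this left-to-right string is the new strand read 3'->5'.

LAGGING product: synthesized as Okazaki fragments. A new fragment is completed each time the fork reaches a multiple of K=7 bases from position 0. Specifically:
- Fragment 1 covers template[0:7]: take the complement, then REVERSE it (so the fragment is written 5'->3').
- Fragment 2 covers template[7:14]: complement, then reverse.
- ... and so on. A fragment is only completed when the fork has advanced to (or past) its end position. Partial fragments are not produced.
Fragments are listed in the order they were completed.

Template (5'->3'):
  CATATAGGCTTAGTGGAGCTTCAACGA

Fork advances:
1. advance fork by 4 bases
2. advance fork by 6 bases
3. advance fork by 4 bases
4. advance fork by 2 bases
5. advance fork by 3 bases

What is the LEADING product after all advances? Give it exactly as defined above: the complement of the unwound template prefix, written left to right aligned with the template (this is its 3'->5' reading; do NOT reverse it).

Step 1: advance 4 -> fork_pos = 0 + 4 = 4.
Step 2: advance 6 -> fork_pos = 4 + 6 = 10.
Step 3: advance 4 -> fork_pos = 10 + 4 = 14.
Step 4: advance 2 -> fork_pos = 14 + 2 = 16.
Step 5: advance 3 -> fork_pos = 16 + 3 = 19.
Unwound prefix: template[0:19] = CATATAGGCTTAGTGGAGC
Complement it base by base (A<->T, C<->G), keeping left-to-right order:
  [0:5] CATAT -> GTATA
  [5:10] AGGCT -> TCCGA
  [10:15] TAGTG -> ATCAC
  [15:19] GAGC -> CTCG
Concatenate: GTATATCCGAATCACCTCG (length 19; written aligned with the template, i.e. 3'->5').

Answer: GTATATCCGAATCACCTCG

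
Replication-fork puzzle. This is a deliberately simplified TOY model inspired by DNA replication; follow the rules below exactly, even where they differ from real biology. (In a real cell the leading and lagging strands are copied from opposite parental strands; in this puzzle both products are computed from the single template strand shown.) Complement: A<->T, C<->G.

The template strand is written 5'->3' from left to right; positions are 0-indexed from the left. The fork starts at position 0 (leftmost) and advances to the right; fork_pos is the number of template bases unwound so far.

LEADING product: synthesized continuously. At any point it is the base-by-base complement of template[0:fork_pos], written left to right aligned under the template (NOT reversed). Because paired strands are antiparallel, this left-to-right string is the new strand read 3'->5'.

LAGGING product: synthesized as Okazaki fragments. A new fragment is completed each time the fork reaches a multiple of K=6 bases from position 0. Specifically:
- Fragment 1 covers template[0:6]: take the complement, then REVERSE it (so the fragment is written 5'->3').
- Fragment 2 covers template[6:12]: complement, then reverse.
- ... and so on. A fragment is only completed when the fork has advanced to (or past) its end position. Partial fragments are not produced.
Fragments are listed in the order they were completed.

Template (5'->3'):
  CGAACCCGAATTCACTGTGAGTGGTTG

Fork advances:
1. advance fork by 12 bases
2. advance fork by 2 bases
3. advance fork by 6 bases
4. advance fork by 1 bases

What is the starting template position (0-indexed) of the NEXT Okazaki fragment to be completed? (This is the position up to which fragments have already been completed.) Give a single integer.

Step 1: advance 12 -> fork_pos = 0 + 12 = 12. Reached multiple(s) of 6: 6, 12 -> fragments 1-2 completed (2 total).
Step 2: advance 2 -> fork_pos = 12 + 2 = 14. Next multiple of 6 is 18 (not reached); still 2 fragment(s).
Step 3: advance 6 -> fork_pos = 14 + 6 = 20. Reached multiple(s) of 6: 18 -> fragment 3 completed (3 total).
Step 4: advance 1 -> fork_pos = 20 + 1 = 21. Next multiple of 6 is 24 (not reached); still 3 fragment(s).
3 fragment(s) completed, covering template[0:18] (3 x 6 = 18). The next fragment, fragment 4, covers template[18:24], so it starts at position 18.

Answer: 18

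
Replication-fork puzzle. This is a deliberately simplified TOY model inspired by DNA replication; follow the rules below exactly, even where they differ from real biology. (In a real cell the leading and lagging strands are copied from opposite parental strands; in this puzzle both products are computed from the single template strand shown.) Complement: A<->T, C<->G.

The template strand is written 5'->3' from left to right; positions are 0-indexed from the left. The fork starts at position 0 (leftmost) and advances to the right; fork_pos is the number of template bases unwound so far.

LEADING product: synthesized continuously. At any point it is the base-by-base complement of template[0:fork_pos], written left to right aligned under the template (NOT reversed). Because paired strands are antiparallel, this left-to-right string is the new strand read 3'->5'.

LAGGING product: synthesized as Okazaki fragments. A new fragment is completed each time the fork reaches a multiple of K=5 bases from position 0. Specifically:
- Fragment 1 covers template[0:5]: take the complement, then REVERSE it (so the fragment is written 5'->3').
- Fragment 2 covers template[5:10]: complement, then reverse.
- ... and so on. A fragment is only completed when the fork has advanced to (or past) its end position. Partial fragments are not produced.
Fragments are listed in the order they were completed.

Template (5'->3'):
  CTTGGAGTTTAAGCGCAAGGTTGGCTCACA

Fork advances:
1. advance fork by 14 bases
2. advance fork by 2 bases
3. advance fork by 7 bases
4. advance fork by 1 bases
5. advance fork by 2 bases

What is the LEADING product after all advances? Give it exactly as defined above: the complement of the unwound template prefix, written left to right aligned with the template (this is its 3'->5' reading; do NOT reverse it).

Step 1: advance 14 -> fork_pos = 0 + 14 = 14.
Step 2: advance 2 -> fork_pos = 14 + 2 = 16.
Step 3: advance 7 -> fork_pos = 16 + 7 = 23.
Step 4: advance 1 -> fork_pos = 23 + 1 = 24.
Step 5: advance 2 -> fork_pos = 24 + 2 = 26.
Unwound prefix: template[0:26] = CTTGGAGTTTAAGCGCAAGGTTGGCT
Complement it base by base (A<->T, C<->G), keeping left-to-right order:
  [0:5] CTTGG -> GAACC
  [5:10] AGTTT -> TCAAA
  [10:15] AAGCG -> TTCGC
  [15:20] CAAGG -> GTTCC
  [20:25] TTGGC -> AACCG
  [25:26] T -> A
Concatenate: GAACCTCAAATTCGCGTTCCAACCGA (length 26; written aligned with the template, i.e. 3'->5').

Answer: GAACCTCAAATTCGCGTTCCAACCGA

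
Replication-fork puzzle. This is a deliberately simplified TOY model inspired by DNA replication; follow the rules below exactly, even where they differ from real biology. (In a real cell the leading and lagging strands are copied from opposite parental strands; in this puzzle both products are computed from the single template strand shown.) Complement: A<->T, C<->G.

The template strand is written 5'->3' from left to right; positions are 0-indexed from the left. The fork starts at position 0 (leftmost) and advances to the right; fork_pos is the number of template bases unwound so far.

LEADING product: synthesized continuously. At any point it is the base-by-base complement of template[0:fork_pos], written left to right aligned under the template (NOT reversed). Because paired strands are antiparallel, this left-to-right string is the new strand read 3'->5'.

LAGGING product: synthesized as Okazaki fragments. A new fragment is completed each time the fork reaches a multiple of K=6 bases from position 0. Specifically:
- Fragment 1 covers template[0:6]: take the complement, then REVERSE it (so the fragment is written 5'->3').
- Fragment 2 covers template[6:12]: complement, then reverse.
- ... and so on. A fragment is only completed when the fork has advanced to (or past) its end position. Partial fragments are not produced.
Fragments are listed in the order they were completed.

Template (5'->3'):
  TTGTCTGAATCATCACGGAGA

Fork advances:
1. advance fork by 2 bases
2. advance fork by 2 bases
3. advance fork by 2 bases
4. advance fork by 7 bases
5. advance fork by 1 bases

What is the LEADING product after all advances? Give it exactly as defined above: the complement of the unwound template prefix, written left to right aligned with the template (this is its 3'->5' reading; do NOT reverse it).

Step 1: advance 2 -> fork_pos = 0 + 2 = 2.
Step 2: advance 2 -> fork_pos = 2 + 2 = 4.
Step 3: advance 2 -> fork_pos = 4 + 2 = 6.
Step 4: advance 7 -> fork_pos = 6 + 7 = 13.
Step 5: advance 1 -> fork_pos = 13 + 1 = 14.
Unwound prefix: template[0:14] = TTGTCTGAATCATC
Complement it base by base (A<->T, C<->G), keeping left-to-right order:
  [0:5] TTGTC -> AACAG
  [5:10] TGAAT -> ACTTA
  [10:14] CATC -> GTAG
Concatenate: AACAGACTTAGTAG (length 14; written aligned with the template, i.e. 3'->5').

Answer: AACAGACTTAGTAG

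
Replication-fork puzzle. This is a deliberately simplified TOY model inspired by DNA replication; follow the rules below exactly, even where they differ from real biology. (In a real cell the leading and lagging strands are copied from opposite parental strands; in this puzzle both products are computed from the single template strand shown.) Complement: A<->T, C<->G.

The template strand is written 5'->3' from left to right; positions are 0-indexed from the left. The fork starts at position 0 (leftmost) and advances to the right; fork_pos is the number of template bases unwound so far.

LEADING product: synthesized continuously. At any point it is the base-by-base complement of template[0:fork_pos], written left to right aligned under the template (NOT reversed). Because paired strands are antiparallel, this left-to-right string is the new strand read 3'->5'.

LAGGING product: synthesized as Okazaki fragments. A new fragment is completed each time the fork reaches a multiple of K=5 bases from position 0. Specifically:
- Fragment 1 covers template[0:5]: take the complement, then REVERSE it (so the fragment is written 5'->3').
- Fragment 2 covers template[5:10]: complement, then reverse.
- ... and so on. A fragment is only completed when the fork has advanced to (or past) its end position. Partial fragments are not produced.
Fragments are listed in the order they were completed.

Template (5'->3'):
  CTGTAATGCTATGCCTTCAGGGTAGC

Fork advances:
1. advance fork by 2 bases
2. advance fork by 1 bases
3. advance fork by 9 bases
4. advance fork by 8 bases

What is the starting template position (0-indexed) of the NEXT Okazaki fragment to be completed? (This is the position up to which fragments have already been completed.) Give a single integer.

Step 1: advance 2 -> fork_pos = 0 + 2 = 2. Next multiple of 5 is 5 (not reached); still 0 fragment(s).
Step 2: advance 1 -> fork_pos = 2 + 1 = 3. Next multiple of 5 is 5 (not reached); still 0 fragment(s).
Step 3: advance 9 -> fork_pos = 3 + 9 = 12. Reached multiple(s) of 5: 5, 10 -> fragments 1-2 completed (2 total).
Step 4: advance 8 -> fork_pos = 12 + 8 = 20. Reached multiple(s) of 5: 15, 20 -> fragments 3-4 completed (4 total).
4 fragment(s) completed, covering template[0:20] (4 x 5 = 20). The next fragment, fragment 5, covers template[20:25], so it starts at position 20.

Answer: 20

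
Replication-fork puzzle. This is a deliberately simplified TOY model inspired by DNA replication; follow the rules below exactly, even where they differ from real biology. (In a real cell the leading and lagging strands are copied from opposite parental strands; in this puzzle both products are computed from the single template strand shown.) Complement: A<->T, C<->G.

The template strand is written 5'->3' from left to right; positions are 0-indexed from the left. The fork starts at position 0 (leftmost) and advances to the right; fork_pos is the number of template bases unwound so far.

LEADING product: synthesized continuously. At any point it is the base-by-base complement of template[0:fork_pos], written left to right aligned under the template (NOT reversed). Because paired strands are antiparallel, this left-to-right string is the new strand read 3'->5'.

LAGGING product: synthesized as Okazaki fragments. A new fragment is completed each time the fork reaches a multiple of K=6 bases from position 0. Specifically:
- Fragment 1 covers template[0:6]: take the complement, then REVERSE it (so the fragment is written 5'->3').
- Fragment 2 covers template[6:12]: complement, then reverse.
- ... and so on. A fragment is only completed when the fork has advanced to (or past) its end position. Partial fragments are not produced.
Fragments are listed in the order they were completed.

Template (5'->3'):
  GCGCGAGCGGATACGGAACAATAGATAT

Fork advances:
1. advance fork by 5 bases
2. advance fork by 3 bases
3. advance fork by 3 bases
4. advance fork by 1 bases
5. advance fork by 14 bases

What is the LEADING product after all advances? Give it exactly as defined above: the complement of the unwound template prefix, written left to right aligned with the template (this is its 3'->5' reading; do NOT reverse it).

Answer: CGCGCTCGCCTATGCCTTGTTATCTA

Derivation:
Step 1: advance 5 -> fork_pos = 0 + 5 = 5.
Step 2: advance 3 -> fork_pos = 5 + 3 = 8.
Step 3: advance 3 -> fork_pos = 8 + 3 = 11.
Step 4: advance 1 -> fork_pos = 11 + 1 = 12.
Step 5: advance 14 -> fork_pos = 12 + 14 = 26.
Unwound prefix: template[0:26] = GCGCGAGCGGATACGGAACAATAGAT
Complement it base by base (A<->T, C<->G), keeping left-to-right order:
  [0:5] GCGCG -> CGCGC
  [5:10] AGCGG -> TCGCC
  [10:15] ATACG -> TATGC
  [15:20] GAACA -> CTTGT
  [20:25] ATAGA -> TATCT
  [25:26] T -> A
Concatenate: CGCGCTCGCCTATGCCTTGTTATCTA (length 26; written aligned with the template, i.e. 3'->5').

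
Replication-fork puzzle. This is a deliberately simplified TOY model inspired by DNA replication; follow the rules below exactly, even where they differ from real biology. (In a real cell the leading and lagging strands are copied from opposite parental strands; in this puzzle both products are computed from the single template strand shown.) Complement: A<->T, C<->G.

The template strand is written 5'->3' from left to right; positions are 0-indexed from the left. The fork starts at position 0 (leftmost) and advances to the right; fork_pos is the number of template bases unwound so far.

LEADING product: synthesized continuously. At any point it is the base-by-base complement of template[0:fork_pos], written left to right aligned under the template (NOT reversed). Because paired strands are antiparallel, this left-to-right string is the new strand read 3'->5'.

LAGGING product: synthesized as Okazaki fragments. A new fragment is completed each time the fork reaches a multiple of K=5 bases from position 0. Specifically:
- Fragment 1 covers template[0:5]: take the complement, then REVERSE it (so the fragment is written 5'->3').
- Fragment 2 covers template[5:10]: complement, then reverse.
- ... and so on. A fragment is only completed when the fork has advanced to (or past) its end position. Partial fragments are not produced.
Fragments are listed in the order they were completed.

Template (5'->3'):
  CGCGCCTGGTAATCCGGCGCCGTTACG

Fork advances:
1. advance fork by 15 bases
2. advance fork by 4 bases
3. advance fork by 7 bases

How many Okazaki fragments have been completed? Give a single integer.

Step 1: advance 15 -> fork_pos = 0 + 15 = 15. Reached multiple(s) of 5: 5, 10, 15 -> fragments 1-3 completed (3 total).
Step 2: advance 4 -> fork_pos = 15 + 4 = 19. Next multiple of 5 is 20 (not reached); still 3 fragment(s).
Step 3: advance 7 -> fork_pos = 19 + 7 = 26. Reached multiple(s) of 5: 20, 25 -> fragments 4-5 completed (5 total).
Check: final fork_pos = 26; the multiples of 5 that are <= 26 are 5..25 -> 26 // 5 = 5 completed fragment(s).

Answer: 5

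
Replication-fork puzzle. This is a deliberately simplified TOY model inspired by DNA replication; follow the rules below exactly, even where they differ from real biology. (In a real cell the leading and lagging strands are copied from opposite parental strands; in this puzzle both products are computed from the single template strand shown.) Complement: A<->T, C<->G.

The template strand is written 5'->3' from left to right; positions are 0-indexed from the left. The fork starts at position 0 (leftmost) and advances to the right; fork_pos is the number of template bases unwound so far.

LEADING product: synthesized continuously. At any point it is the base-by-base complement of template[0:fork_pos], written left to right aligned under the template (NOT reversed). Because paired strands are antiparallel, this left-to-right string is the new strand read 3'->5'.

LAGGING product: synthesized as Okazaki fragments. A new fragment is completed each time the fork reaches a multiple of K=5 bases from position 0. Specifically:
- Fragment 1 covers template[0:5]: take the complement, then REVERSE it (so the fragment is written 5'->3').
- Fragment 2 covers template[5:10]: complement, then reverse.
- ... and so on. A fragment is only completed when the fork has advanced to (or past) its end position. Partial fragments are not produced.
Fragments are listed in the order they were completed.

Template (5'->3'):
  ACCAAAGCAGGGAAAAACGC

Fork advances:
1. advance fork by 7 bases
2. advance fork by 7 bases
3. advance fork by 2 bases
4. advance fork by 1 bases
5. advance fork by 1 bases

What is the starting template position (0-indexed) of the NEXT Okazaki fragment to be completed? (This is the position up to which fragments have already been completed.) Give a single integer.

Answer: 15

Derivation:
Step 1: advance 7 -> fork_pos = 0 + 7 = 7. Reached multiple(s) of 5: 5 -> fragment 1 completed (1 total).
Step 2: advance 7 -> fork_pos = 7 + 7 = 14. Reached multiple(s) of 5: 10 -> fragment 2 completed (2 total).
Step 3: advance 2 -> fork_pos = 14 + 2 = 16. Reached multiple(s) of 5: 15 -> fragment 3 completed (3 total).
Step 4: advance 1 -> fork_pos = 16 + 1 = 17. Next multiple of 5 is 20 (not reached); still 3 fragment(s).
Step 5: advance 1 -> fork_pos = 17 + 1 = 18. Next multiple of 5 is 20 (not reached); still 3 fragment(s).
3 fragment(s) completed, covering template[0:15] (3 x 5 = 15). The next fragment, fragment 4, covers template[15:20], so it starts at position 15.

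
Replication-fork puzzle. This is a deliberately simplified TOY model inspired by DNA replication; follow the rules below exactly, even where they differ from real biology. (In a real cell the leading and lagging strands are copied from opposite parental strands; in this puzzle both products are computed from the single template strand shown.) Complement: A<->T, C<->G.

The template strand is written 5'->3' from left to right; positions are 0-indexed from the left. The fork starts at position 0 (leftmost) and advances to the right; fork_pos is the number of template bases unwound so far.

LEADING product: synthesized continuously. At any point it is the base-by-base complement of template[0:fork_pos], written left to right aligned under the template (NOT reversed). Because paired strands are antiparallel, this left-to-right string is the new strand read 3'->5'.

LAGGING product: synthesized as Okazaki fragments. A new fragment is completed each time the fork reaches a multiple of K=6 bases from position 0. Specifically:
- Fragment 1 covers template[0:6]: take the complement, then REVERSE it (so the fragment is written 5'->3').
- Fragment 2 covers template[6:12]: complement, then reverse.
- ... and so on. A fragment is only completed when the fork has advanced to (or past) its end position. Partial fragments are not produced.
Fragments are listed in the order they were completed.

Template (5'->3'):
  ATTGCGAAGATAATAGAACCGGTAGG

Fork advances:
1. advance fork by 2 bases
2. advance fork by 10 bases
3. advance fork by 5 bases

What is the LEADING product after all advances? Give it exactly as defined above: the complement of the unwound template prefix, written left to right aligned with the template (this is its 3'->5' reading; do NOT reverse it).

Step 1: advance 2 -> fork_pos = 0 + 2 = 2.
Step 2: advance 10 -> fork_pos = 2 + 10 = 12.
Step 3: advance 5 -> fork_pos = 12 + 5 = 17.
Unwound prefix: template[0:17] = ATTGCGAAGATAATAGA
Complement it base by base (A<->T, C<->G), keeping left-to-right order:
  [0:5] ATTGC -> TAACG
  [5:10] GAAGA -> CTTCT
  [10:15] TAATA -> ATTAT
  [15:17] GA -> CT
Concatenate: TAACGCTTCTATTATCT (length 17; written aligned with the template, i.e. 3'->5').

Answer: TAACGCTTCTATTATCT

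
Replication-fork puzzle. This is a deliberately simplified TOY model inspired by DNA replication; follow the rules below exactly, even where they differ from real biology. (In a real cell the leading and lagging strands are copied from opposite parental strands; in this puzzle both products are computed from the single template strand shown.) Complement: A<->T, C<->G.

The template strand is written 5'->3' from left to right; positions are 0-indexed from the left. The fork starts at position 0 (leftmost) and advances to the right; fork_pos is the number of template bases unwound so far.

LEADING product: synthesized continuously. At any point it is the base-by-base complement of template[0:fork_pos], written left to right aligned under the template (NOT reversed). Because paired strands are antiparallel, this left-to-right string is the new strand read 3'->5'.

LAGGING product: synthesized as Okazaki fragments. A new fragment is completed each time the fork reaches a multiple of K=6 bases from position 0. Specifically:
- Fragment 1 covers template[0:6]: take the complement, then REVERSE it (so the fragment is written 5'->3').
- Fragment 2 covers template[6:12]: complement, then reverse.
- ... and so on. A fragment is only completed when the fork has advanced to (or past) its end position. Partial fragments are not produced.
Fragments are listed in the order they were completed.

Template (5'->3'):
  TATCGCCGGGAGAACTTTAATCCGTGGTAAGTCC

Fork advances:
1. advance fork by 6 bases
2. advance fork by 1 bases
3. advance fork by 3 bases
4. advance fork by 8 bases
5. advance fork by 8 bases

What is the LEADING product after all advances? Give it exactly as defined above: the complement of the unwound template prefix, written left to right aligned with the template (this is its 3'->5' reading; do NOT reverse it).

Answer: ATAGCGGCCCTCTTGAAATTAGGCAC

Derivation:
Step 1: advance 6 -> fork_pos = 0 + 6 = 6.
Step 2: advance 1 -> fork_pos = 6 + 1 = 7.
Step 3: advance 3 -> fork_pos = 7 + 3 = 10.
Step 4: advance 8 -> fork_pos = 10 + 8 = 18.
Step 5: advance 8 -> fork_pos = 18 + 8 = 26.
Unwound prefix: template[0:26] = TATCGCCGGGAGAACTTTAATCCGTG
Complement it base by base (A<->T, C<->G), keeping left-to-right order:
  [0:5] TATCG -> ATAGC
  [5:10] CCGGG -> GGCCC
  [10:15] AGAAC -> TCTTG
  [15:20] TTTAA -> AAATT
  [20:25] TCCGT -> AGGCA
  [25:26] G -> C
Concatenate: ATAGCGGCCCTCTTGAAATTAGGCAC (length 26; written aligned with the template, i.e. 3'->5').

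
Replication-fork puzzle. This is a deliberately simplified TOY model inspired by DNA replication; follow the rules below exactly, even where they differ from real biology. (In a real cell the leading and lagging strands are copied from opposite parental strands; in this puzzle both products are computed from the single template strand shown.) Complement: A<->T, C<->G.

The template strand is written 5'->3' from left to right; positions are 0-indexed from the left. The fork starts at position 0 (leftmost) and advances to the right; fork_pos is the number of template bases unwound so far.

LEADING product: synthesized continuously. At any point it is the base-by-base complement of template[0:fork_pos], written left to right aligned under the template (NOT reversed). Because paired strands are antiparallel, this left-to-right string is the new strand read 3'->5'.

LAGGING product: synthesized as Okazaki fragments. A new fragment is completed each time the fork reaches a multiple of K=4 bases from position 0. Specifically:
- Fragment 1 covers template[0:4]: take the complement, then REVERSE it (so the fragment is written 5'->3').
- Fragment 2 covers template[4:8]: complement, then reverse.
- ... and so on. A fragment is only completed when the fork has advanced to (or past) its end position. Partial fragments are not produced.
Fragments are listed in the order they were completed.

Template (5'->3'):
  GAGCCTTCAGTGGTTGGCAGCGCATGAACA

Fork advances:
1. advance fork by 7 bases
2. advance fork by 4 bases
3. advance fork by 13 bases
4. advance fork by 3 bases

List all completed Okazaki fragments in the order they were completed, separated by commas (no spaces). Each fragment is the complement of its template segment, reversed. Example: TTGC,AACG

Answer: GCTC,GAAG,CACT,CAAC,CTGC,TGCG

Derivation:
Step 1: advance 7 -> fork_pos = 0 + 7 = 7. Reached multiple(s) of 4: 4 -> fragment 1 completed (1 total).
Step 2: advance 4 -> fork_pos = 7 + 4 = 11. Reached multiple(s) of 4: 8 -> fragment 2 completed (2 total).
Step 3: advance 13 -> fork_pos = 11 + 13 = 24. Reached multiple(s) of 4: 12, 16, 20, 24 -> fragments 3-6 completed (6 total).
Step 4: advance 3 -> fork_pos = 24 + 3 = 27. Next multiple of 4 is 28 (not reached); still 6 fragment(s).
Final fork_pos = 27, so 6 fragment(s) are complete. Build each: template segment -> complement -> reverse.
Fragment 1: template[0:4] = GAGC -> complement CTCG -> reversed GCTC
Fragment 2: template[4:8] = CTTC -> complement GAAG -> reversed GAAG
Fragment 3: template[8:12] = AGTG -> complement TCAC -> reversed CACT
Fragment 4: template[12:16] = GTTG -> complement CAAC -> reversed CAAC
Fragment 5: template[16:20] = GCAG -> complement CGTC -> reversed CTGC
Fragment 6: template[20:24] = CGCA -> complement GCGT -> reversed TGCG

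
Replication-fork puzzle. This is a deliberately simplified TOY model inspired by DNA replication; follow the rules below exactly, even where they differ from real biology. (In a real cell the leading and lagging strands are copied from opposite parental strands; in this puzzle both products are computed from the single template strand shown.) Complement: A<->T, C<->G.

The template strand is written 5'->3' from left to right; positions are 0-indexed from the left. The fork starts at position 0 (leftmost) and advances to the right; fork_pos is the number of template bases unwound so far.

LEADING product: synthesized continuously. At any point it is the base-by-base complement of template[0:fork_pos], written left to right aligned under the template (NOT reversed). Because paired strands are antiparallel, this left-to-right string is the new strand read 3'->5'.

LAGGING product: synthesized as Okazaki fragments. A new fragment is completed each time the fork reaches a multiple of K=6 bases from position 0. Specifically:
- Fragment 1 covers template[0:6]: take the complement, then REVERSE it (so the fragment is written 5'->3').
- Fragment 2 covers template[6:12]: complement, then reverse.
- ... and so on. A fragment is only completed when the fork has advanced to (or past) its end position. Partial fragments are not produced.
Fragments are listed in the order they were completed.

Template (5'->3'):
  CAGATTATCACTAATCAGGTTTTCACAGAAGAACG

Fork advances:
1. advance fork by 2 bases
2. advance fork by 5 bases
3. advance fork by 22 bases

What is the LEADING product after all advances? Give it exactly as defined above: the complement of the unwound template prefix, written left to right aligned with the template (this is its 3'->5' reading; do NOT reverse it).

Answer: GTCTAATAGTGATTAGTCCAAAAGTGTCT

Derivation:
Step 1: advance 2 -> fork_pos = 0 + 2 = 2.
Step 2: advance 5 -> fork_pos = 2 + 5 = 7.
Step 3: advance 22 -> fork_pos = 7 + 22 = 29.
Unwound prefix: template[0:29] = CAGATTATCACTAATCAGGTTTTCACAGA
Complement it base by base (A<->T, C<->G), keeping left-to-right order:
  [0:5] CAGAT -> GTCTA
  [5:10] TATCA -> ATAGT
  [10:15] CTAAT -> GATTA
  [15:20] CAGGT -> GTCCA
  [20:25] TTTCA -> AAAGT
  [25:29] CAGA -> GTCT
Concatenate: GTCTAATAGTGATTAGTCCAAAAGTGTCT (length 29; written aligned with the template, i.e. 3'->5').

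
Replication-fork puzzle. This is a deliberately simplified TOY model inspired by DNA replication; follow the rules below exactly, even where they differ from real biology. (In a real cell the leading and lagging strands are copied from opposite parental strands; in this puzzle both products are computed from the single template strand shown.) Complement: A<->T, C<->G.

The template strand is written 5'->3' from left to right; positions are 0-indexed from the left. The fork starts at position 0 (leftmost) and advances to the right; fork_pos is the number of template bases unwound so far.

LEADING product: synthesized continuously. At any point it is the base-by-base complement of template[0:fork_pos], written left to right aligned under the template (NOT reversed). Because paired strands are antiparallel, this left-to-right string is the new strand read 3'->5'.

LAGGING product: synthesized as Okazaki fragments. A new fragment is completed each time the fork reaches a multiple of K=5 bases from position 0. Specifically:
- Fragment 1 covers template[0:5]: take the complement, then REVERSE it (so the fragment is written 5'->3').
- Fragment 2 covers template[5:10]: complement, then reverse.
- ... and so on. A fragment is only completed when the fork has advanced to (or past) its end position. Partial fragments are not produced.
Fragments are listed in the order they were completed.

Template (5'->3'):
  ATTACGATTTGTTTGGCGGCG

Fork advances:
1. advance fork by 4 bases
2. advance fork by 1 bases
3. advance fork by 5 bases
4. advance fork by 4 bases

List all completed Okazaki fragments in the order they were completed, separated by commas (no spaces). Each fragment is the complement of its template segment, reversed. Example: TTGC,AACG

Step 1: advance 4 -> fork_pos = 0 + 4 = 4. Next multiple of 5 is 5 (not reached); still 0 fragment(s).
Step 2: advance 1 -> fork_pos = 4 + 1 = 5. Reached multiple(s) of 5: 5 -> fragment 1 completed (1 total).
Step 3: advance 5 -> fork_pos = 5 + 5 = 10. Reached multiple(s) of 5: 10 -> fragment 2 completed (2 total).
Step 4: advance 4 -> fork_pos = 10 + 4 = 14. Next multiple of 5 is 15 (not reached); still 2 fragment(s).
Final fork_pos = 14, so 2 fragment(s) are complete. Build each: template segment -> complement -> reverse.
Fragment 1: template[0:5] = ATTAC -> complement TAATG -> reversed GTAAT
Fragment 2: template[5:10] = GATTT -> complement CTAAA -> reversed AAATC

Answer: GTAAT,AAATC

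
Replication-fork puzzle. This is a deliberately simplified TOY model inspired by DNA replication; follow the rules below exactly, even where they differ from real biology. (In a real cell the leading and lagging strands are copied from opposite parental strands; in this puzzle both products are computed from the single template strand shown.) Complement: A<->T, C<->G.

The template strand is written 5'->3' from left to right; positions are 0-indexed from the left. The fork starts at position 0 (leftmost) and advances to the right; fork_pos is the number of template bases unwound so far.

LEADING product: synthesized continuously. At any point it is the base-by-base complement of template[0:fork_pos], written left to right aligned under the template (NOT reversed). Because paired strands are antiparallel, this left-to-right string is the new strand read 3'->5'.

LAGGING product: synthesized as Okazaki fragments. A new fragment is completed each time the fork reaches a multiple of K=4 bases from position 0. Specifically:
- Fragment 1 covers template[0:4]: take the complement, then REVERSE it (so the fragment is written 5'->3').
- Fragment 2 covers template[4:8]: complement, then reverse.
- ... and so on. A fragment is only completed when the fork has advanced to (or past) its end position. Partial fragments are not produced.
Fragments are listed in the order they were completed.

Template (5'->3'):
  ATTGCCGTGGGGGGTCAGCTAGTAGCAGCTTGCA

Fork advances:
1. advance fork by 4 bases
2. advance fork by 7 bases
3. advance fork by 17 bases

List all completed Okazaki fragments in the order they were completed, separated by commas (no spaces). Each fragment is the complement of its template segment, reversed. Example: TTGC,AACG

Step 1: advance 4 -> fork_pos = 0 + 4 = 4. Reached multiple(s) of 4: 4 -> fragment 1 completed (1 total).
Step 2: advance 7 -> fork_pos = 4 + 7 = 11. Reached multiple(s) of 4: 8 -> fragment 2 completed (2 total).
Step 3: advance 17 -> fork_pos = 11 + 17 = 28. Reached multiple(s) of 4: 12, 16, 20, 24, 28 -> fragments 3-7 completed (7 total).
Final fork_pos = 28, so 7 fragment(s) are complete. Build each: template segment -> complement -> reverse.
Fragment 1: template[0:4] = ATTG -> complement TAAC -> reversed CAAT
Fragment 2: template[4:8] = CCGT -> complement GGCA -> reversed ACGG
Fragment 3: template[8:12] = GGGG -> complement CCCC -> reversed CCCC
Fragment 4: template[12:16] = GGTC -> complement CCAG -> reversed GACC
Fragment 5: template[16:20] = AGCT -> complement TCGA -> reversed AGCT
Fragment 6: template[20:24] = AGTA -> complement TCAT -> reversed TACT
Fragment 7: template[24:28] = GCAG -> complement CGTC -> reversed CTGC

Answer: CAAT,ACGG,CCCC,GACC,AGCT,TACT,CTGC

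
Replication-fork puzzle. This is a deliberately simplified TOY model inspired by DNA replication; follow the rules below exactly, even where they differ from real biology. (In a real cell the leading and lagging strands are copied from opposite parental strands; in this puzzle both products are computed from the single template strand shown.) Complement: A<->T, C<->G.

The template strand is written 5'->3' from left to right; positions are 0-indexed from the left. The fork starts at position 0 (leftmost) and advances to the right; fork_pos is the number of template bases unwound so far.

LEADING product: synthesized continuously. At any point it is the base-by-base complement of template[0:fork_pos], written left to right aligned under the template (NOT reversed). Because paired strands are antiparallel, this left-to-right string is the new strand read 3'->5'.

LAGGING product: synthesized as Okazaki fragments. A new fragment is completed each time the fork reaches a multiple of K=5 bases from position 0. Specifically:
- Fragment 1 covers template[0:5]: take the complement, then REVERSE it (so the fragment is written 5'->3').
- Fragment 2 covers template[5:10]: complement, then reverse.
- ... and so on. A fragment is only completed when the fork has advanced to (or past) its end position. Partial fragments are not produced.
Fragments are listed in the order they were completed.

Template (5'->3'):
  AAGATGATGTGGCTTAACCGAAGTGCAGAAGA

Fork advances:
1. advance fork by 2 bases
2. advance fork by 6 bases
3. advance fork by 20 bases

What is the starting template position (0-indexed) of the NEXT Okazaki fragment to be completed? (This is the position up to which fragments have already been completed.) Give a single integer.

Answer: 25

Derivation:
Step 1: advance 2 -> fork_pos = 0 + 2 = 2. Next multiple of 5 is 5 (not reached); still 0 fragment(s).
Step 2: advance 6 -> fork_pos = 2 + 6 = 8. Reached multiple(s) of 5: 5 -> fragment 1 completed (1 total).
Step 3: advance 20 -> fork_pos = 8 + 20 = 28. Reached multiple(s) of 5: 10, 15, 20, 25 -> fragments 2-5 completed (5 total).
5 fragment(s) completed, covering template[0:25] (5 x 5 = 25). The next fragment, fragment 6, covers template[25:30], so it starts at position 25.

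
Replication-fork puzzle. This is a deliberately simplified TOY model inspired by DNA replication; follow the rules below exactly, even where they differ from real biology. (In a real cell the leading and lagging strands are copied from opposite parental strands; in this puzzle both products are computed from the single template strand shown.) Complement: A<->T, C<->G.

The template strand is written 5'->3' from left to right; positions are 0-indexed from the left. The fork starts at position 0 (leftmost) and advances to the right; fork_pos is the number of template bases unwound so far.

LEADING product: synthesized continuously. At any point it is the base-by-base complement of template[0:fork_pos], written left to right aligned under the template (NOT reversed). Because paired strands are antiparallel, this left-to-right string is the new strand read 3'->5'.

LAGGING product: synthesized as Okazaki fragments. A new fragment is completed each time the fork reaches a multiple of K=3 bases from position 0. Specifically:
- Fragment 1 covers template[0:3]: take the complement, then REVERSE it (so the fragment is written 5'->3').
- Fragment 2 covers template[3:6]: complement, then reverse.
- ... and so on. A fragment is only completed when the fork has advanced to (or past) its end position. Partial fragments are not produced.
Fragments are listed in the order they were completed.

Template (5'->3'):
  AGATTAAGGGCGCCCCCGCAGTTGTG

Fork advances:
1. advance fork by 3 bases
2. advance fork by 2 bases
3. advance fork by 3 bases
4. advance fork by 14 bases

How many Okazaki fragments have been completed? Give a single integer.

Step 1: advance 3 -> fork_pos = 0 + 3 = 3. Reached multiple(s) of 3: 3 -> fragment 1 completed (1 total).
Step 2: advance 2 -> fork_pos = 3 + 2 = 5. Next multiple of 3 is 6 (not reached); still 1 fragment(s).
Step 3: advance 3 -> fork_pos = 5 + 3 = 8. Reached multiple(s) of 3: 6 -> fragment 2 completed (2 total).
Step 4: advance 14 -> fork_pos = 8 + 14 = 22. Reached multiple(s) of 3: 9, 12, 15, 18, 21 -> fragments 3-7 completed (7 total).
Check: final fork_pos = 22; the multiples of 3 that are <= 22 are 3..21 -> 22 // 3 = 7 completed fragment(s).

Answer: 7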